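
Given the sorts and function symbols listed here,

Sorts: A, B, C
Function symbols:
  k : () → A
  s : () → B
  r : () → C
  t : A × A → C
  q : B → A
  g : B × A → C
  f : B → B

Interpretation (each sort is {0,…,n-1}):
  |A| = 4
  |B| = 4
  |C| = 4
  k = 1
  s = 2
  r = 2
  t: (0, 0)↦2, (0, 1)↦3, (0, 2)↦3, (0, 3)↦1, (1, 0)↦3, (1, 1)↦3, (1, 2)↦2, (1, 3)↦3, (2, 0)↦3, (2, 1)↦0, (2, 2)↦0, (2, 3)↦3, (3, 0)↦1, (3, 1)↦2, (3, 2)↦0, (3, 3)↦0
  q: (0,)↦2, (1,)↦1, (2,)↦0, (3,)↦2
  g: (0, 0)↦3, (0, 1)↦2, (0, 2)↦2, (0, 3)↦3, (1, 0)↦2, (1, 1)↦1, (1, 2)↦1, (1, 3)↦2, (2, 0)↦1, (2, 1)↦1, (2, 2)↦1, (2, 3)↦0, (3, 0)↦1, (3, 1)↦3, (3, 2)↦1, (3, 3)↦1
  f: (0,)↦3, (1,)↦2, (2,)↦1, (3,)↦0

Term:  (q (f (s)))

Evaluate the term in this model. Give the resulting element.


  s = 2
  (f (s)) = f(2,) = 1
  (q (f (s))) = q(1,) = 1

value = 1


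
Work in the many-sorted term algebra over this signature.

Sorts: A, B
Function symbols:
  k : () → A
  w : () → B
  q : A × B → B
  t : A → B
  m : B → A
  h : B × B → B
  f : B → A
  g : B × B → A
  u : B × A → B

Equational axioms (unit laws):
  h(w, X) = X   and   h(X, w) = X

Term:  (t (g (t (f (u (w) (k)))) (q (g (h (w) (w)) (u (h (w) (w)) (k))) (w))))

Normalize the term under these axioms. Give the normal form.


1. (t (g (t (f (u (w) (k)))) (q (g (h (w) (w)) (u (h (w) (w)) (k))) (w))))  →  (t (g (t (f (u (w) (k)))) (q (g (w) (u (h (w) (w)) (k))) (w))))
2. (t (g (t (f (u (w) (k)))) (q (g (w) (u (h (w) (w)) (k))) (w))))  →  (t (g (t (f (u (w) (k)))) (q (g (w) (u (w) (k))) (w))))

normal form = (t (g (t (f (u (w) (k)))) (q (g (w) (u (w) (k))) (w))))


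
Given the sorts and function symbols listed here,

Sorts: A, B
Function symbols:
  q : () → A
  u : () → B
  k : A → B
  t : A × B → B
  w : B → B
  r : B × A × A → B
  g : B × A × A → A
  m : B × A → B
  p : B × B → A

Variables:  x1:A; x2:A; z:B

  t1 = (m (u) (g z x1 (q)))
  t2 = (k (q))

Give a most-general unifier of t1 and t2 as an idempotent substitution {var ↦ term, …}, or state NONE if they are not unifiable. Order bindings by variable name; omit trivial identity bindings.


head clash or occurs-check failure — not unifiable

NONE (not unifiable)


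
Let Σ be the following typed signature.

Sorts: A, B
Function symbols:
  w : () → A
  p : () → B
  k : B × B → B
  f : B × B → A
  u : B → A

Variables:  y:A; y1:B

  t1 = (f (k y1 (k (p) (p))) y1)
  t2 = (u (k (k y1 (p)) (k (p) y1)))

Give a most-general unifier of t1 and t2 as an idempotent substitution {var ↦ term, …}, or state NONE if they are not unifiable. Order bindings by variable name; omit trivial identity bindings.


head clash or occurs-check failure — not unifiable

NONE (not unifiable)


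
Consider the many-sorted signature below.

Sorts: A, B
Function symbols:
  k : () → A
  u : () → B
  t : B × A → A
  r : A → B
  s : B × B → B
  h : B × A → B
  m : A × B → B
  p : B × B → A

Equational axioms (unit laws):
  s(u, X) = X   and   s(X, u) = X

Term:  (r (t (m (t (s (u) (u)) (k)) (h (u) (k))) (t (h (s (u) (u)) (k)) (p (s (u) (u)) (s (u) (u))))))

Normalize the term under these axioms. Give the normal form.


normal form = (r (t (m (t (u) (k)) (h (u) (k))) (t (h (u) (k)) (p (u) (u)))))

1. (r (t (m (t (s (u) (u)) (k)) (h (u) (k))) (t (h (s (u) (u)) (k)) (p (s (u) (u)) (s (u) (u))))))  →  (r (t (m (t (u) (k)) (h (u) (k))) (t (h (s (u) (u)) (k)) (p (s (u) (u)) (s (u) (u))))))
2. (r (t (m (t (u) (k)) (h (u) (k))) (t (h (s (u) (u)) (k)) (p (s (u) (u)) (s (u) (u))))))  →  (r (t (m (t (u) (k)) (h (u) (k))) (t (h (u) (k)) (p (s (u) (u)) (s (u) (u))))))
3. (r (t (m (t (u) (k)) (h (u) (k))) (t (h (u) (k)) (p (s (u) (u)) (s (u) (u))))))  →  (r (t (m (t (u) (k)) (h (u) (k))) (t (h (u) (k)) (p (u) (s (u) (u))))))
4. (r (t (m (t (u) (k)) (h (u) (k))) (t (h (u) (k)) (p (u) (s (u) (u))))))  →  (r (t (m (t (u) (k)) (h (u) (k))) (t (h (u) (k)) (p (u) (u)))))


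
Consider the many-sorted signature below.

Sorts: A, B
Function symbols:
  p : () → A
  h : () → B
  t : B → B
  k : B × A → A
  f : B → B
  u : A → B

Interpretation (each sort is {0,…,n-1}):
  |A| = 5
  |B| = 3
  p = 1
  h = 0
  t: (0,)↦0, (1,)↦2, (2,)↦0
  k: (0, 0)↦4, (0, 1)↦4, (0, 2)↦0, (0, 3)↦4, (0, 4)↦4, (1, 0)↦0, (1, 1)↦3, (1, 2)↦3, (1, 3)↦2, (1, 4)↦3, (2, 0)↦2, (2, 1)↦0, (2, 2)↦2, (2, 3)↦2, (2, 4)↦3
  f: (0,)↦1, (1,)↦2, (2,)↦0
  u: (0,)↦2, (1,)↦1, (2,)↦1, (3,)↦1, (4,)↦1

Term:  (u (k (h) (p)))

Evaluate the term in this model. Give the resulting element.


  h = 0
  p = 1
  (k (h) (p)) = k(0, 1) = 4
  (u (k (h) (p))) = u(4,) = 1

value = 1


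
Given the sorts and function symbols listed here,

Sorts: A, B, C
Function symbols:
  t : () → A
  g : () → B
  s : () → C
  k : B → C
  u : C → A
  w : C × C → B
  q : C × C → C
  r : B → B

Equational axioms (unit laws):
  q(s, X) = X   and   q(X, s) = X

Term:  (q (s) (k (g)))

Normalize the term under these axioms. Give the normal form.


1. (q (s) (k (g)))  →  (k (g))

normal form = (k (g))


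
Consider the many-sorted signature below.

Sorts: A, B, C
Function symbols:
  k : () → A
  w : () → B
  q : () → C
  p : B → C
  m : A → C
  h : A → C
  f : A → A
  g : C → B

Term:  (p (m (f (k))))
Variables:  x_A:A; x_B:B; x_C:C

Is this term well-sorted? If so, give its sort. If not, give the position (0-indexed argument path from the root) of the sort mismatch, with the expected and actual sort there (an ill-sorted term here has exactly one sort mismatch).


ill-sorted at position [0]: expected B, got C

      (k) : A
    (f (k)) : A
  (m (f (k))) : C
(p (m (f (k)))) : ✗ arg 0 at [0] has sort C, expected B


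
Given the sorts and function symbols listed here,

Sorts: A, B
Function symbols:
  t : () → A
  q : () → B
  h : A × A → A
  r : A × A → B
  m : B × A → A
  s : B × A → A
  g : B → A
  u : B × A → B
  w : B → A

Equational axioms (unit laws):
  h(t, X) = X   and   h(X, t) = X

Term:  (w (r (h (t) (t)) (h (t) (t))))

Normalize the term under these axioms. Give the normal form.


1. (w (r (h (t) (t)) (h (t) (t))))  →  (w (r (t) (h (t) (t))))
2. (w (r (t) (h (t) (t))))  →  (w (r (t) (t)))

normal form = (w (r (t) (t)))


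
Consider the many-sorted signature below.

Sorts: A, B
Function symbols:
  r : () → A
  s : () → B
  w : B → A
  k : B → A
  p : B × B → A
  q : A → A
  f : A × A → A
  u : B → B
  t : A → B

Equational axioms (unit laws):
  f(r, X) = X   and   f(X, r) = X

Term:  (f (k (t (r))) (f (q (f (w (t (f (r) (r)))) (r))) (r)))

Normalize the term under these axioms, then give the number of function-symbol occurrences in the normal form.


size = 8

1. (f (k (t (r))) (f (q (f (w (t (f (r) (r)))) (r))) (r)))  →  (f (k (t (r))) (q (f (w (t (f (r) (r)))) (r))))
2. (f (k (t (r))) (q (f (w (t (f (r) (r)))) (r))))  →  (f (k (t (r))) (q (w (t (f (r) (r))))))
3. (f (k (t (r))) (q (w (t (f (r) (r))))))  →  (f (k (t (r))) (q (w (t (r)))))
normal form: (f (k (t (r))) (q (w (t (r)))))


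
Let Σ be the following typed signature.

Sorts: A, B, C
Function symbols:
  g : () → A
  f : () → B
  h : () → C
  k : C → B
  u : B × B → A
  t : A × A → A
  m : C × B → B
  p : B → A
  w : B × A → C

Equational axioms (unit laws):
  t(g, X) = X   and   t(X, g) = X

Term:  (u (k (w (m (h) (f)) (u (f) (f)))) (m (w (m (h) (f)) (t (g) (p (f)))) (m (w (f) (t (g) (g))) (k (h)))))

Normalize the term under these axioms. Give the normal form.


1. (u (k (w (m (h) (f)) (u (f) (f)))) (m (w (m (h) (f)) (t (g) (p (f)))) (m (w (f) (t (g) (g))) (k (h)))))  →  (u (k (w (m (h) (f)) (u (f) (f)))) (m (w (m (h) (f)) (p (f))) (m (w (f) (t (g) (g))) (k (h)))))
2. (u (k (w (m (h) (f)) (u (f) (f)))) (m (w (m (h) (f)) (p (f))) (m (w (f) (t (g) (g))) (k (h)))))  →  (u (k (w (m (h) (f)) (u (f) (f)))) (m (w (m (h) (f)) (p (f))) (m (w (f) (g)) (k (h)))))

normal form = (u (k (w (m (h) (f)) (u (f) (f)))) (m (w (m (h) (f)) (p (f))) (m (w (f) (g)) (k (h)))))


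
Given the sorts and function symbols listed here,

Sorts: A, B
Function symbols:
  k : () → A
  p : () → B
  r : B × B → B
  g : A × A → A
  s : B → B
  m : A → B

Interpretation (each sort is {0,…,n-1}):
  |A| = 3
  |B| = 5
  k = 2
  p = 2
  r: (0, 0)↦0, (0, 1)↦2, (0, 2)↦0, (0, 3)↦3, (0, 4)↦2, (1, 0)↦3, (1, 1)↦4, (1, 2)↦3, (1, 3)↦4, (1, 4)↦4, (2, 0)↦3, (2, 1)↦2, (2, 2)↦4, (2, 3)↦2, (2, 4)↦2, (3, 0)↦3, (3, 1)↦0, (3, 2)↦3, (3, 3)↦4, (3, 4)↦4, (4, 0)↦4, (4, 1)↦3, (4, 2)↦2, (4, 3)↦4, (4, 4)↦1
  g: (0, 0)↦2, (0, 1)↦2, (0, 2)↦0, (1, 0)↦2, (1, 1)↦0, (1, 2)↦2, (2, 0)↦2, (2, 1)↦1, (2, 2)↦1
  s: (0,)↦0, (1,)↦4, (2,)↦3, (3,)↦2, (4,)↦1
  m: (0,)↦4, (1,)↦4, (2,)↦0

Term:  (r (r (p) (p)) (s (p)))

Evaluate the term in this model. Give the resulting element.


value = 4

  p = 2
  p = 2
  (r (p) (p)) = r(2, 2) = 4
  p = 2
  (s (p)) = s(2,) = 3
  (r (r (p) (p)) (s (p))) = r(4, 3) = 4


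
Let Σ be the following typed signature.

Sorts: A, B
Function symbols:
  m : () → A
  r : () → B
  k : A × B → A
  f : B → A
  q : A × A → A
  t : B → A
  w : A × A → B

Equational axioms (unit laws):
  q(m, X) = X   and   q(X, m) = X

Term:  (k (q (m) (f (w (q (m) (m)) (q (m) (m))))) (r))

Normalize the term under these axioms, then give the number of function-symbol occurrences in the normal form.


size = 6

1. (k (q (m) (f (w (q (m) (m)) (q (m) (m))))) (r))  →  (k (f (w (q (m) (m)) (q (m) (m)))) (r))
2. (k (f (w (q (m) (m)) (q (m) (m)))) (r))  →  (k (f (w (m) (q (m) (m)))) (r))
3. (k (f (w (m) (q (m) (m)))) (r))  →  (k (f (w (m) (m))) (r))
normal form: (k (f (w (m) (m))) (r))


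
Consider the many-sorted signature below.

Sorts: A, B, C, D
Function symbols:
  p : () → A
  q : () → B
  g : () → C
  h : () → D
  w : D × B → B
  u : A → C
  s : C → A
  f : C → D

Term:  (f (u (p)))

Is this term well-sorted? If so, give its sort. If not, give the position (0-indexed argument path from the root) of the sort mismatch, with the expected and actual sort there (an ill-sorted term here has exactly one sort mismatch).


    (p) : A
  (u (p)) : C
(f (u (p))) : D

well-sorted; sort = D


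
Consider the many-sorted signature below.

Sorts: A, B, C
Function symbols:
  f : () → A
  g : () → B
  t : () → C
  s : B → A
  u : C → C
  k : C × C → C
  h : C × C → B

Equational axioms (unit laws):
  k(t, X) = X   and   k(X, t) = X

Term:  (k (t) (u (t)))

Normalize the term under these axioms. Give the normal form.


1. (k (t) (u (t)))  →  (u (t))

normal form = (u (t))


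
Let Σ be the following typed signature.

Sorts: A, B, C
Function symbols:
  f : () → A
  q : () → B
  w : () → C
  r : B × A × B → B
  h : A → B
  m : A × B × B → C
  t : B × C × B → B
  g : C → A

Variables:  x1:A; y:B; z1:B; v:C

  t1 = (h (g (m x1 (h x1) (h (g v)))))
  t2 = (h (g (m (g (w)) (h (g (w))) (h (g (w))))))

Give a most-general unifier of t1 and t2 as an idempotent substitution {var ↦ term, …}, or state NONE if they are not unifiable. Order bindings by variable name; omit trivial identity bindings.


{v ↦ (w), x1 ↦ (g (w))}


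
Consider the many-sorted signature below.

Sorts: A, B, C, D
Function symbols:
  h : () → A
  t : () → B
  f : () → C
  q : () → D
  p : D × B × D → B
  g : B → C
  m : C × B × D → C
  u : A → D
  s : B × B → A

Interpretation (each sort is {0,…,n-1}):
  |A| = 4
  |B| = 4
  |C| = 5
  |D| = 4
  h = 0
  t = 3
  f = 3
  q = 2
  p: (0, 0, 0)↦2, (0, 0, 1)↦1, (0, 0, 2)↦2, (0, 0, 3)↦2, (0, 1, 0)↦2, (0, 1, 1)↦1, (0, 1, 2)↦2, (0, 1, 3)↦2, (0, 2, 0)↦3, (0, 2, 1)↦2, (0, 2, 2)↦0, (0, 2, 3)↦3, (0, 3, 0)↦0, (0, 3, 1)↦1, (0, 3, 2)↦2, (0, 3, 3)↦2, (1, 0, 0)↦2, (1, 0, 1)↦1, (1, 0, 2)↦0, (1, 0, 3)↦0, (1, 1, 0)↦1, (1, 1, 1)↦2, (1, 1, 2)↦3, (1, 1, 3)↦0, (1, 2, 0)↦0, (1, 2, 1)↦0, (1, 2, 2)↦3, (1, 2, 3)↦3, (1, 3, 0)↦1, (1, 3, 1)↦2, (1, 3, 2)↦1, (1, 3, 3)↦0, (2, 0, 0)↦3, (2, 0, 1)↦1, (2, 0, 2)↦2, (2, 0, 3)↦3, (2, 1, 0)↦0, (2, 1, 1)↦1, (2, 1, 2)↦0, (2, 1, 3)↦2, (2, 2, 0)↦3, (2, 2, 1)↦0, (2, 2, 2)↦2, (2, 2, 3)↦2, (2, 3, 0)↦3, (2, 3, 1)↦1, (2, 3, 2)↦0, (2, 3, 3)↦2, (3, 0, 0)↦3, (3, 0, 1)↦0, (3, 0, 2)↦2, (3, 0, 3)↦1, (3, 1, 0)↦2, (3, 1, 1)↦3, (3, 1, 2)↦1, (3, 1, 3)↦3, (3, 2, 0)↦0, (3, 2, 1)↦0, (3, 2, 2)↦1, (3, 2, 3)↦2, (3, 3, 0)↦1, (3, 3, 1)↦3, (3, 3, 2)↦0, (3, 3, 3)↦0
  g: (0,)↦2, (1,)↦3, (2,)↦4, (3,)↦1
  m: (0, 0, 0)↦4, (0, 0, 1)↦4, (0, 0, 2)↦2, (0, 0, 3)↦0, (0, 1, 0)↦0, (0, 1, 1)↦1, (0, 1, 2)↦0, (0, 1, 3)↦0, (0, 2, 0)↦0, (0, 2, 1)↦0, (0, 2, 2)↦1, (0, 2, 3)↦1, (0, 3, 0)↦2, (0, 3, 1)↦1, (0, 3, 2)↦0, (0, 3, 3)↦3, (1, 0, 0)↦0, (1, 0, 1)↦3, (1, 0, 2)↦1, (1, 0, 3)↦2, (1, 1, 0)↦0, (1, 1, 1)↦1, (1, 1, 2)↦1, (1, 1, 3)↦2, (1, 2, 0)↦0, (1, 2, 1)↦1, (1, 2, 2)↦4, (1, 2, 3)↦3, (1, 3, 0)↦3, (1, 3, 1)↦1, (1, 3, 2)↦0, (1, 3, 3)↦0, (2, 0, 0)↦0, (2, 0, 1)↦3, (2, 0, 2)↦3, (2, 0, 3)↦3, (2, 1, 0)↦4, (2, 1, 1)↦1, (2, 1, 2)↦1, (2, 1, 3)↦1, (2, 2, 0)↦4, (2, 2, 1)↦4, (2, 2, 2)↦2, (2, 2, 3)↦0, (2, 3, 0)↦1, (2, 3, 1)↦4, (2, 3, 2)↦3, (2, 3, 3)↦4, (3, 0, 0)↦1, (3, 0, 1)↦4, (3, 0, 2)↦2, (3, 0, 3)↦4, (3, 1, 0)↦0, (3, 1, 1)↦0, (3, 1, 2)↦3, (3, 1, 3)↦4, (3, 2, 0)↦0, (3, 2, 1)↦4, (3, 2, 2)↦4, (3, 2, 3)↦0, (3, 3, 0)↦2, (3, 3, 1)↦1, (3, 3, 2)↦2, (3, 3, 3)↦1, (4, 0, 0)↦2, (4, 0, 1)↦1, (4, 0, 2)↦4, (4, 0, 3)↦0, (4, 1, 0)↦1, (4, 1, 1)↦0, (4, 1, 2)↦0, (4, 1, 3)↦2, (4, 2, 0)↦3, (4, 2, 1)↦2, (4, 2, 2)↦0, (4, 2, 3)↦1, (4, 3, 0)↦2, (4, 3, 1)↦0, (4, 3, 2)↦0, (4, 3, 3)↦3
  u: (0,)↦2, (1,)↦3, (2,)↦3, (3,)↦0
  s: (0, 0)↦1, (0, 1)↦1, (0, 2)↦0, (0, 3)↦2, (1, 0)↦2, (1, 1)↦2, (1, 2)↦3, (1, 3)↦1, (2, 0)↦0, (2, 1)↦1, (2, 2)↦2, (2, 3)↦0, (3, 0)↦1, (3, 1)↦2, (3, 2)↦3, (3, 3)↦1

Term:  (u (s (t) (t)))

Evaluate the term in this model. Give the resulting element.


  t = 3
  t = 3
  (s (t) (t)) = s(3, 3) = 1
  (u (s (t) (t))) = u(1,) = 3

value = 3


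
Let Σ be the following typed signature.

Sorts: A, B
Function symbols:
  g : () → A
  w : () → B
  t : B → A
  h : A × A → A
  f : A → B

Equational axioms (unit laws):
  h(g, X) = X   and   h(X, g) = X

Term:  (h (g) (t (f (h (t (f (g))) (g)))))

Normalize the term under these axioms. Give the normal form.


1. (h (g) (t (f (h (t (f (g))) (g)))))  →  (t (f (h (t (f (g))) (g))))
2. (t (f (h (t (f (g))) (g))))  →  (t (f (t (f (g)))))

normal form = (t (f (t (f (g)))))


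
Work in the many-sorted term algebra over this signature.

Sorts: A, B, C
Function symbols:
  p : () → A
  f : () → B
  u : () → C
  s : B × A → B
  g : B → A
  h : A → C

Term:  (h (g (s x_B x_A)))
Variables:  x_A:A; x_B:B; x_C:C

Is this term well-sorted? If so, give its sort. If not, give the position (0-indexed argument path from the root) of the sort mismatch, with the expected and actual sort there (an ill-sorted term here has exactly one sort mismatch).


well-sorted; sort = C

      x_B : B
      x_A : A
    (s x_B x_A) : B
  (g (s x_B x_A)) : A
(h (g (s x_B x_A))) : C


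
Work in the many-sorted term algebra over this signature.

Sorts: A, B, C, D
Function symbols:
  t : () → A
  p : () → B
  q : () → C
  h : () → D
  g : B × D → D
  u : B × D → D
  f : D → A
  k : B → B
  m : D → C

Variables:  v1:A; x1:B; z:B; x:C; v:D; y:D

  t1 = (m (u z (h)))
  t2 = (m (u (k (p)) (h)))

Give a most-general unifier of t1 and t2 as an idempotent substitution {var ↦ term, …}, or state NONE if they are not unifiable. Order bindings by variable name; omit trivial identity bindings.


{z ↦ (k (p))}


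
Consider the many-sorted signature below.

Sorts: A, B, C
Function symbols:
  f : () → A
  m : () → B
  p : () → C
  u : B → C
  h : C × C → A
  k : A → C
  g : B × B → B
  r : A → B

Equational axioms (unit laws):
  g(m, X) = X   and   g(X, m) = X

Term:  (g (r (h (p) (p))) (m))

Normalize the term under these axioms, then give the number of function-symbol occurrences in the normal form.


size = 4

1. (g (r (h (p) (p))) (m))  →  (r (h (p) (p)))
normal form: (r (h (p) (p)))


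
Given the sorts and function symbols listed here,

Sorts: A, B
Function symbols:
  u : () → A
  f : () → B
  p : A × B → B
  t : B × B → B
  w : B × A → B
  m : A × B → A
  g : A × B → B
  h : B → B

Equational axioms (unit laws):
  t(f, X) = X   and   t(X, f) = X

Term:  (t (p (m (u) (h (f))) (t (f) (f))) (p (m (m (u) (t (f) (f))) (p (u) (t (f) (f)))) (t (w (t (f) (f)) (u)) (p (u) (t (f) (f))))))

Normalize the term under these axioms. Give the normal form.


1. (t (p (m (u) (h (f))) (t (f) (f))) (p (m (m (u) (t (f) (f))) (p (u) (t (f) (f)))) (t (w (t (f) (f)) (u)) (p (u) (t (f) (f))))))  →  (t (p (m (u) (h (f))) (f)) (p (m (m (u) (t (f) (f))) (p (u) (t (f) (f)))) (t (w (t (f) (f)) (u)) (p (u) (t (f) (f))))))
2. (t (p (m (u) (h (f))) (f)) (p (m (m (u) (t (f) (f))) (p (u) (t (f) (f)))) (t (w (t (f) (f)) (u)) (p (u) (t (f) (f))))))  →  (t (p (m (u) (h (f))) (f)) (p (m (m (u) (f)) (p (u) (t (f) (f)))) (t (w (t (f) (f)) (u)) (p (u) (t (f) (f))))))
3. (t (p (m (u) (h (f))) (f)) (p (m (m (u) (f)) (p (u) (t (f) (f)))) (t (w (t (f) (f)) (u)) (p (u) (t (f) (f))))))  →  (t (p (m (u) (h (f))) (f)) (p (m (m (u) (f)) (p (u) (f))) (t (w (t (f) (f)) (u)) (p (u) (t (f) (f))))))
4. (t (p (m (u) (h (f))) (f)) (p (m (m (u) (f)) (p (u) (f))) (t (w (t (f) (f)) (u)) (p (u) (t (f) (f))))))  →  (t (p (m (u) (h (f))) (f)) (p (m (m (u) (f)) (p (u) (f))) (t (w (f) (u)) (p (u) (t (f) (f))))))
5. (t (p (m (u) (h (f))) (f)) (p (m (m (u) (f)) (p (u) (f))) (t (w (f) (u)) (p (u) (t (f) (f))))))  →  (t (p (m (u) (h (f))) (f)) (p (m (m (u) (f)) (p (u) (f))) (t (w (f) (u)) (p (u) (f)))))

normal form = (t (p (m (u) (h (f))) (f)) (p (m (m (u) (f)) (p (u) (f))) (t (w (f) (u)) (p (u) (f)))))


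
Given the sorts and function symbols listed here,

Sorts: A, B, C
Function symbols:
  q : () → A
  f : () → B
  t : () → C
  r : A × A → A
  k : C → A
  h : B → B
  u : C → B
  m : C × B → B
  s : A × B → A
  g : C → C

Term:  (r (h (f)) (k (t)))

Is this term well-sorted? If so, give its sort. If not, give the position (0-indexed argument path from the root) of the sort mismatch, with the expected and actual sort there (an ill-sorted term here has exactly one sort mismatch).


    (f) : B
  (h (f)) : B
    (t) : C
  (k (t)) : A
(r (h (f)) (k (t))) : ✗ arg 0 at [0] has sort B, expected A

ill-sorted at position [0]: expected A, got B


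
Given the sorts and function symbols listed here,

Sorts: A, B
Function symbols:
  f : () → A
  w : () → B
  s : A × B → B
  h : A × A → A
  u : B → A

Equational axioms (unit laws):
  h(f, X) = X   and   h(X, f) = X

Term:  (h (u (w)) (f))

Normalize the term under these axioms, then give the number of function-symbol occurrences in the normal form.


size = 2

1. (h (u (w)) (f))  →  (u (w))
normal form: (u (w))


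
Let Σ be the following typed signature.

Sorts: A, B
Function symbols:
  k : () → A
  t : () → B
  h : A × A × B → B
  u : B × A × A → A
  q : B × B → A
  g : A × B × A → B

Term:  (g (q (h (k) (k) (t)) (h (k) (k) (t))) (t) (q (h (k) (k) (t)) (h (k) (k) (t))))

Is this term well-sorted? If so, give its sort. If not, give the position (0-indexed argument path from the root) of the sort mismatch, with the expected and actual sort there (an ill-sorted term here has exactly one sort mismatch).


      (k) : A
      (k) : A
      (t) : B
    (h (k) (k) (t)) : B
      (k) : A
      (k) : A
      (t) : B
    (h (k) (k) (t)) : B
  (q (h (k) (k) (t)) (h (k) (k) (t))) : A
  (t) : B
      (k) : A
      (k) : A
      (t) : B
    (h (k) (k) (t)) : B
      (k) : A
      (k) : A
      (t) : B
    (h (k) (k) (t)) : B
  (q (h (k) (k) (t)) (h (k) (k) (t))) : A
(g (q (h (k) (k) (t)) (h (k) (k) (t))) (t) (q (h (k) (k) (t)) (h (k) (k) (t)))) : B

well-sorted; sort = B


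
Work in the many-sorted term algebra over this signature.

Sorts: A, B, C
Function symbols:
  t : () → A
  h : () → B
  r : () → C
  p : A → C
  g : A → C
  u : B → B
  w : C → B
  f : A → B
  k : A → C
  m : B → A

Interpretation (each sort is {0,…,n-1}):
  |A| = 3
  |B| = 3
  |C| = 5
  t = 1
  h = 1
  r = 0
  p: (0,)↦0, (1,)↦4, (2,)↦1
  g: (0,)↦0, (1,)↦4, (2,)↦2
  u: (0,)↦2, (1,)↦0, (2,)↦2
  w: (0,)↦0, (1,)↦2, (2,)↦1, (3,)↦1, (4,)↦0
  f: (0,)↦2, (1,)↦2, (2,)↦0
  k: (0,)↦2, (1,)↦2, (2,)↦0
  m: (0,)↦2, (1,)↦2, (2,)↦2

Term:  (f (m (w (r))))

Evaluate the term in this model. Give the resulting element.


value = 0

  r = 0
  (w (r)) = w(0,) = 0
  (m (w (r))) = m(0,) = 2
  (f (m (w (r)))) = f(2,) = 0


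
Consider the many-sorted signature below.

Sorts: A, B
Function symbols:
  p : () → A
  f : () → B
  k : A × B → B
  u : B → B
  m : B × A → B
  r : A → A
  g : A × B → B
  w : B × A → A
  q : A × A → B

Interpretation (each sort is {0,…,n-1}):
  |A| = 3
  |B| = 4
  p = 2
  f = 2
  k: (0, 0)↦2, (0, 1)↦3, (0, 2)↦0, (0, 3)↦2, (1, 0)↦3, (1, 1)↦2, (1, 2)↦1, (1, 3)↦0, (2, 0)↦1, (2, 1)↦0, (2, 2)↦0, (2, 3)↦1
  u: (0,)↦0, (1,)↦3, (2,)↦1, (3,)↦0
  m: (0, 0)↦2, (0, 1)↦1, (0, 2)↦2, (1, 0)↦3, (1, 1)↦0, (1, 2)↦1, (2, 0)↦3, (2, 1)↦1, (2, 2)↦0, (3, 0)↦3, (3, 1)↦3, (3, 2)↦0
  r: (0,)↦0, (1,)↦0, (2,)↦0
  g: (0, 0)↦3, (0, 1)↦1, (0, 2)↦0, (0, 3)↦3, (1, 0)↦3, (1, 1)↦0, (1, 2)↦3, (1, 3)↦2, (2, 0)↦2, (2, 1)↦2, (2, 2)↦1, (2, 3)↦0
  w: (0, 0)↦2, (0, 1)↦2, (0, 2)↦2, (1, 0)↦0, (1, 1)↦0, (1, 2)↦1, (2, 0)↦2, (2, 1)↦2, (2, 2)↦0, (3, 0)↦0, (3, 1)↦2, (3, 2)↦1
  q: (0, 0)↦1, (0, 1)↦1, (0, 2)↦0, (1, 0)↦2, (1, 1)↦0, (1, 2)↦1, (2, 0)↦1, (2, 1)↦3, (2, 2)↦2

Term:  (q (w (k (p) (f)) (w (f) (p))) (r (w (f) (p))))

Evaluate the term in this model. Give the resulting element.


  p = 2
  f = 2
  (k (p) (f)) = k(2, 2) = 0
  f = 2
  p = 2
  (w (f) (p)) = w(2, 2) = 0
  (w (k (p) (f)) (w (f) (p))) = w(0, 0) = 2
  f = 2
  p = 2
  (w (f) (p)) = w(2, 2) = 0
  (r (w (f) (p))) = r(0,) = 0
  (q (w (k (p) (f)) (w (f) (p))) (r (w (f) (p)))) = q(2, 0) = 1

value = 1


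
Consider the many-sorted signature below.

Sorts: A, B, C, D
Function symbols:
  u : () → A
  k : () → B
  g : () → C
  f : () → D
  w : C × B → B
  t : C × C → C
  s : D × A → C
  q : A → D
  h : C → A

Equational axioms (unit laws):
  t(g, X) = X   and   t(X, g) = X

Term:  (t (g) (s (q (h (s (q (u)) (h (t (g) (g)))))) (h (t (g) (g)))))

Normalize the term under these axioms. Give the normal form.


1. (t (g) (s (q (h (s (q (u)) (h (t (g) (g)))))) (h (t (g) (g)))))  →  (s (q (h (s (q (u)) (h (t (g) (g)))))) (h (t (g) (g))))
2. (s (q (h (s (q (u)) (h (t (g) (g)))))) (h (t (g) (g))))  →  (s (q (h (s (q (u)) (h (g))))) (h (t (g) (g))))
3. (s (q (h (s (q (u)) (h (g))))) (h (t (g) (g))))  →  (s (q (h (s (q (u)) (h (g))))) (h (g)))

normal form = (s (q (h (s (q (u)) (h (g))))) (h (g)))


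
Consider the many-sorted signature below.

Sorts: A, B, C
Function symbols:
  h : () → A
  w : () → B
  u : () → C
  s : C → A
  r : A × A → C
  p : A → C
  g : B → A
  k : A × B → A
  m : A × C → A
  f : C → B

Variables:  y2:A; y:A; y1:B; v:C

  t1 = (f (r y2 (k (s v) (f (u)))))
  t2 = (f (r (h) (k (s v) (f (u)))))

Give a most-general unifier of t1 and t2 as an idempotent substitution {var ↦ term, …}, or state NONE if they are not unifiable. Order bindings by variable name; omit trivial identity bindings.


{y2 ↦ (h)}


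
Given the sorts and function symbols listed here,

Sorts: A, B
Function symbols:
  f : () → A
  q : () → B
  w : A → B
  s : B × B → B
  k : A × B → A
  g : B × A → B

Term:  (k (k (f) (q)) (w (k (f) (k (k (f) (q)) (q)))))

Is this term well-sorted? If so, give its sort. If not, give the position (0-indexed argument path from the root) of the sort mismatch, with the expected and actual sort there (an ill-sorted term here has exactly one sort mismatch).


ill-sorted at position [1, 0, 1]: expected B, got A

    (f) : A
    (q) : B
  (k (f) (q)) : A
      (f) : A
          (f) : A
          (q) : B
        (k (f) (q)) : A
        (q) : B
      (k (k (f) (q)) (q)) : A
    (k (f) (k (k (f) (q)) (q))) : ✗ arg 1 at [1, 0, 1] has sort A, expected B


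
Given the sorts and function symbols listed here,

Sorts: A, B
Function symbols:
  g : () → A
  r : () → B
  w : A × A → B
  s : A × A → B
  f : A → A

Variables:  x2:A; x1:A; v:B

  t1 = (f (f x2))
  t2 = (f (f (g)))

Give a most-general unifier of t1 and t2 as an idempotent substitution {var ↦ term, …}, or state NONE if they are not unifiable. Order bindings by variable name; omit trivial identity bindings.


{x2 ↦ (g)}


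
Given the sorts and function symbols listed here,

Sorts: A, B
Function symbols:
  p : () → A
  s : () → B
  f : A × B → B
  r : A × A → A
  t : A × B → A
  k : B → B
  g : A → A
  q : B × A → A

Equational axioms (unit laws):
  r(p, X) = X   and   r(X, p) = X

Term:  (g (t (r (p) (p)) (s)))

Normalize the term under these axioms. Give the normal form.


normal form = (g (t (p) (s)))

1. (g (t (r (p) (p)) (s)))  →  (g (t (p) (s)))


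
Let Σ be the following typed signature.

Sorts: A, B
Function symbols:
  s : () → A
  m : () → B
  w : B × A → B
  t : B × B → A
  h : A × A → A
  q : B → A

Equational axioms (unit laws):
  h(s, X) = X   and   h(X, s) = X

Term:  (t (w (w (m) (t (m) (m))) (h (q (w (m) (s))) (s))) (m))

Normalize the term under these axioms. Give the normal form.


normal form = (t (w (w (m) (t (m) (m))) (q (w (m) (s)))) (m))

1. (t (w (w (m) (t (m) (m))) (h (q (w (m) (s))) (s))) (m))  →  (t (w (w (m) (t (m) (m))) (q (w (m) (s)))) (m))


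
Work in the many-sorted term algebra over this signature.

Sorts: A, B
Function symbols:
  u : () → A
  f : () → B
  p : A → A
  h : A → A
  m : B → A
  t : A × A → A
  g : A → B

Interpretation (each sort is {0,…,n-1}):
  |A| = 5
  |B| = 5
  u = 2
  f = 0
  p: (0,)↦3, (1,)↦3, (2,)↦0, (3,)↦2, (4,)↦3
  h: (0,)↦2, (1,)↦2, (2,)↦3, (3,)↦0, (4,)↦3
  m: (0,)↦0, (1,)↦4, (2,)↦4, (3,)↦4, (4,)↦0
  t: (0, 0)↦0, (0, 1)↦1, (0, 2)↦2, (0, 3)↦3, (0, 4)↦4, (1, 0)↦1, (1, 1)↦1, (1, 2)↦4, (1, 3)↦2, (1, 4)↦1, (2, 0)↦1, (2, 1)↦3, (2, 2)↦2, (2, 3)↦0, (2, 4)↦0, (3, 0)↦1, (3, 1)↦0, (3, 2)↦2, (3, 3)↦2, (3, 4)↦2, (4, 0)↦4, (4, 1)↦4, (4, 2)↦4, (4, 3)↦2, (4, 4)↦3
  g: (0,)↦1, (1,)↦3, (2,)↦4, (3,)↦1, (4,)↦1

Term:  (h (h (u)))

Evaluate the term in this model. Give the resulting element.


  u = 2
  (h (u)) = h(2,) = 3
  (h (h (u))) = h(3,) = 0

value = 0


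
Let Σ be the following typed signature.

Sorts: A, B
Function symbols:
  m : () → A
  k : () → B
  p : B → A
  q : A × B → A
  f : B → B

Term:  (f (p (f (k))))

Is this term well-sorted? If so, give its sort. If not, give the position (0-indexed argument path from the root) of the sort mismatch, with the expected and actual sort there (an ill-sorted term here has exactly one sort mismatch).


      (k) : B
    (f (k)) : B
  (p (f (k))) : A
(f (p (f (k)))) : ✗ arg 0 at [0] has sort A, expected B

ill-sorted at position [0]: expected B, got A


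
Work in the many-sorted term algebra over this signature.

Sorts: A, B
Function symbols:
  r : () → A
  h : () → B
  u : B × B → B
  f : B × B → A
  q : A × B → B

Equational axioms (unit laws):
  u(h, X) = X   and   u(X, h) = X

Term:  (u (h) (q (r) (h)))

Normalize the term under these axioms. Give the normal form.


1. (u (h) (q (r) (h)))  →  (q (r) (h))

normal form = (q (r) (h))


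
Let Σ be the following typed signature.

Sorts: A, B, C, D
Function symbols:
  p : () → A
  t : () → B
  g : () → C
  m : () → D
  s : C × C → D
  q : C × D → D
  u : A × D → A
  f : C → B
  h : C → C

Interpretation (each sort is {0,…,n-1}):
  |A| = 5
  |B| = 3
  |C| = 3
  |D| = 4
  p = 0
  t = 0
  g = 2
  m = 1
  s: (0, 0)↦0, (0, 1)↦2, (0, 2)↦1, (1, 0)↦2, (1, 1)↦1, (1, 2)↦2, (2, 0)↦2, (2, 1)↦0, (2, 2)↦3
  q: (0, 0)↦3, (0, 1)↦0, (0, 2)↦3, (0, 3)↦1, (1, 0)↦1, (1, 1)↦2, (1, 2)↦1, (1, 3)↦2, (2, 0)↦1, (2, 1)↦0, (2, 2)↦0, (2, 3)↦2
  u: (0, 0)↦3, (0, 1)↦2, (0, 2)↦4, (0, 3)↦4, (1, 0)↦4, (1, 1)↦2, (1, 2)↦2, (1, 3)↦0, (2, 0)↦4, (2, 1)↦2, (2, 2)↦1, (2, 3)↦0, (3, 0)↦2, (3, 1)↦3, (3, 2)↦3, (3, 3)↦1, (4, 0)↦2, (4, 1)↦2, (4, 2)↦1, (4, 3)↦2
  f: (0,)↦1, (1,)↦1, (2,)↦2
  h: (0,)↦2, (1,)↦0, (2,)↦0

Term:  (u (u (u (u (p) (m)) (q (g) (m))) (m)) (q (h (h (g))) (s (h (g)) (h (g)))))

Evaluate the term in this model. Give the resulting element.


value = 2

  p = 0
  m = 1
  (u (p) (m)) = u(0, 1) = 2
  g = 2
  m = 1
  (q (g) (m)) = q(2, 1) = 0
  (u (u (p) (m)) (q (g) (m))) = u(2, 0) = 4
  m = 1
  (u (u (u (p) (m)) (q (g) (m))) (m)) = u(4, 1) = 2
  g = 2
  (h (g)) = h(2,) = 0
  (h (h (g))) = h(0,) = 2
  g = 2
  (h (g)) = h(2,) = 0
  g = 2
  (h (g)) = h(2,) = 0
  (s (h (g)) (h (g))) = s(0, 0) = 0
  (q (h (h (g))) (s (h (g)) (h (g)))) = q(2, 0) = 1
  (u (u (u (u (p) (m)) (q (g) (m))) (m)) (q (h (h (g))) (s (h (g)) (h (g))))) = u(2, 1) = 2


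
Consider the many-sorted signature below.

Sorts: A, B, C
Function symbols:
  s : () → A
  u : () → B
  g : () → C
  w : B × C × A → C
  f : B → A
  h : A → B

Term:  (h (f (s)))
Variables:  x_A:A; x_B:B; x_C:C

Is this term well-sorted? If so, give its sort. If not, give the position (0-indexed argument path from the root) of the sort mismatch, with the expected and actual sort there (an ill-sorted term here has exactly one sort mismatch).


ill-sorted at position [0, 0]: expected B, got A

    (s) : A
  (f (s)) : ✗ arg 0 at [0, 0] has sort A, expected B


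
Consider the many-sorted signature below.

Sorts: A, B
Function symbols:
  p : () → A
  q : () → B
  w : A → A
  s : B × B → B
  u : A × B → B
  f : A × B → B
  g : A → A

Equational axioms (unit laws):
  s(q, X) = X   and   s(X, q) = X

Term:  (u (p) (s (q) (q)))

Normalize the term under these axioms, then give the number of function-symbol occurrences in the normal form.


size = 3

1. (u (p) (s (q) (q)))  →  (u (p) (q))
normal form: (u (p) (q))


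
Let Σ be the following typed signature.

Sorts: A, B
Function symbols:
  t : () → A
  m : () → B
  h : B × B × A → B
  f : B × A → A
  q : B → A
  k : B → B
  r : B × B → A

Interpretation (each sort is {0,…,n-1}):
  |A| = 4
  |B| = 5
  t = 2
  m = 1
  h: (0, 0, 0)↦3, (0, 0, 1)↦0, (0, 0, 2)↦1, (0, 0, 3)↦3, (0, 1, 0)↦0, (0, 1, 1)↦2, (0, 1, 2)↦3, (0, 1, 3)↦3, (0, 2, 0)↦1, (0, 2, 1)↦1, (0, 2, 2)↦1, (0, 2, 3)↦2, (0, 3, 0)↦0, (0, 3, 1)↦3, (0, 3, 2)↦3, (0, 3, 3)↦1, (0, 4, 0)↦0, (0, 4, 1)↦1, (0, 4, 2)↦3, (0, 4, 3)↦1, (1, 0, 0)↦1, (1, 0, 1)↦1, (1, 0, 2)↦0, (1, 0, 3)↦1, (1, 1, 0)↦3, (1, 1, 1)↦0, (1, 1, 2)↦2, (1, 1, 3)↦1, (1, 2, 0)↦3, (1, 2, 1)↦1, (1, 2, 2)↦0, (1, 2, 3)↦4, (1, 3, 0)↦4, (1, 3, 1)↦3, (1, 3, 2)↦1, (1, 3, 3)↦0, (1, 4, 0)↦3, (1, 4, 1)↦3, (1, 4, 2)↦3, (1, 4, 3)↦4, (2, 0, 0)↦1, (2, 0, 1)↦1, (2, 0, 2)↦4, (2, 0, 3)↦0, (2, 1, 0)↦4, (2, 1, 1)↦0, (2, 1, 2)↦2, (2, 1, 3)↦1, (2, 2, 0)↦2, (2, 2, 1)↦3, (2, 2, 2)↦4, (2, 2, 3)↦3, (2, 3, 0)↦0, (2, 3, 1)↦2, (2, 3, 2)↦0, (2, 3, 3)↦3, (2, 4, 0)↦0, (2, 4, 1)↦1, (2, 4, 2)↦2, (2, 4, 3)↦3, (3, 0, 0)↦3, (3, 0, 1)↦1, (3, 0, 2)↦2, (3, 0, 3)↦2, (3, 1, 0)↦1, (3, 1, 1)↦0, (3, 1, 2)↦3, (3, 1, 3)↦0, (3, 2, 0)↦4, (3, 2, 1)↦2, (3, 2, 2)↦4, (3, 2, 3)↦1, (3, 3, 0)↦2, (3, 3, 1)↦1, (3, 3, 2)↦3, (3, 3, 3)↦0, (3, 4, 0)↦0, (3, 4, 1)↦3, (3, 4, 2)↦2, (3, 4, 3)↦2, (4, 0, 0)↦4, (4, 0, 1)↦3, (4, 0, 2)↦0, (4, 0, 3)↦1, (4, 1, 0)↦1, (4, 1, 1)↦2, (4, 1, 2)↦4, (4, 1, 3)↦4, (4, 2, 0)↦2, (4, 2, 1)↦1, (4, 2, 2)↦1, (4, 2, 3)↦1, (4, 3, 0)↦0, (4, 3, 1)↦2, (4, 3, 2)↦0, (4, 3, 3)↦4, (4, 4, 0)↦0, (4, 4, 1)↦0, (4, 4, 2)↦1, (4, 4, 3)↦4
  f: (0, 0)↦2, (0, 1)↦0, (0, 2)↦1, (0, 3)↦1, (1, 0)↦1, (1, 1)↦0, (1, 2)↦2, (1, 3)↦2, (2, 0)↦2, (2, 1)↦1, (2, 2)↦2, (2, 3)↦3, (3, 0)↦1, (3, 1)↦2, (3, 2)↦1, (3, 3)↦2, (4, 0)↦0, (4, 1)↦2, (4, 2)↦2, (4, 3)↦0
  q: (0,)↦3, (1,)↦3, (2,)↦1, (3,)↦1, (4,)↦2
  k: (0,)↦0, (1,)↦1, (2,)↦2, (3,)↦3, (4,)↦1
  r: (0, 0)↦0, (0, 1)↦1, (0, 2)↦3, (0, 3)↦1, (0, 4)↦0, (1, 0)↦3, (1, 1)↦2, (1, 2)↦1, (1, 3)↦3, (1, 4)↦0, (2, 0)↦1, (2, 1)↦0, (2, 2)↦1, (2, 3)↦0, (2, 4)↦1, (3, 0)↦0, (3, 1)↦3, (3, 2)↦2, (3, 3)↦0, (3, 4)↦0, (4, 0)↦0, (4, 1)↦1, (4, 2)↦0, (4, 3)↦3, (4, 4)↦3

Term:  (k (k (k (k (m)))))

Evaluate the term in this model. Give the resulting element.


  m = 1
  (k (m)) = k(1,) = 1
  (k (k (m))) = k(1,) = 1
  (k (k (k (m)))) = k(1,) = 1
  (k (k (k (k (m))))) = k(1,) = 1

value = 1


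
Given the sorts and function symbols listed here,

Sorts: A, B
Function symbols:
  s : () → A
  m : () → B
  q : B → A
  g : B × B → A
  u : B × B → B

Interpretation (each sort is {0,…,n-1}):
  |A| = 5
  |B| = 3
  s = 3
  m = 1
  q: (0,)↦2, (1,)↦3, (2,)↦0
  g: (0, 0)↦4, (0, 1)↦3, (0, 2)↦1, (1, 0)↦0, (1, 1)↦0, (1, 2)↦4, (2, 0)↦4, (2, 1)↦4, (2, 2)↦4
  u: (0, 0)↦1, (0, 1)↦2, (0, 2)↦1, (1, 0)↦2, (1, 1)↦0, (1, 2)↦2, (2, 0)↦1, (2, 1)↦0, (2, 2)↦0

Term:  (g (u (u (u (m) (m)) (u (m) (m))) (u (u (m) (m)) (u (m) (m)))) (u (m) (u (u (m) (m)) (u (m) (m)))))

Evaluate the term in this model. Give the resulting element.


  m = 1
  m = 1
  (u (m) (m)) = u(1, 1) = 0
  m = 1
  m = 1
  (u (m) (m)) = u(1, 1) = 0
  (u (u (m) (m)) (u (m) (m))) = u(0, 0) = 1
  m = 1
  m = 1
  (u (m) (m)) = u(1, 1) = 0
  m = 1
  m = 1
  (u (m) (m)) = u(1, 1) = 0
  (u (u (m) (m)) (u (m) (m))) = u(0, 0) = 1
  (u (u (u (m) (m)) (u (m) (m))) (u (u (m) (m)) (u (m) (m)))) = u(1, 1) = 0
  m = 1
  m = 1
  m = 1
  (u (m) (m)) = u(1, 1) = 0
  m = 1
  m = 1
  (u (m) (m)) = u(1, 1) = 0
  (u (u (m) (m)) (u (m) (m))) = u(0, 0) = 1
  (u (m) (u (u (m) (m)) (u (m) (m)))) = u(1, 1) = 0
  (g (u (u (u (m) (m)) (u (m) (m))) (u (u (m) (m)) (u (m) (m)))) (u (m) (u (u (m) (m)) (u (m) (m))))) = g(0, 0) = 4

value = 4


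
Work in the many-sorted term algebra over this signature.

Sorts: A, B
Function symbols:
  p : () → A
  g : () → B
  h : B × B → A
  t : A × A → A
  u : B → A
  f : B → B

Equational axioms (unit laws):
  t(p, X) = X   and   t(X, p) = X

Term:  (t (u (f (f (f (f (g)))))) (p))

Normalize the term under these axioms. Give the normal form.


1. (t (u (f (f (f (f (g)))))) (p))  →  (u (f (f (f (f (g))))))

normal form = (u (f (f (f (f (g))))))


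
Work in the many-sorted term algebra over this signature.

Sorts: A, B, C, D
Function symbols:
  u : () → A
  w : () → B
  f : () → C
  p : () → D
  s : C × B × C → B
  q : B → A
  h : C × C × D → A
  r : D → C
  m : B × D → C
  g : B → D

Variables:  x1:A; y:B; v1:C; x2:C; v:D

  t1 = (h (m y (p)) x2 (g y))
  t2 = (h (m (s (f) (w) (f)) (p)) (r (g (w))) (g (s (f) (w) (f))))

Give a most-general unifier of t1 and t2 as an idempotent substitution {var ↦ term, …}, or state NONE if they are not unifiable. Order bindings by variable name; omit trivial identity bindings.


{x2 ↦ (r (g (w))), y ↦ (s (f) (w) (f))}


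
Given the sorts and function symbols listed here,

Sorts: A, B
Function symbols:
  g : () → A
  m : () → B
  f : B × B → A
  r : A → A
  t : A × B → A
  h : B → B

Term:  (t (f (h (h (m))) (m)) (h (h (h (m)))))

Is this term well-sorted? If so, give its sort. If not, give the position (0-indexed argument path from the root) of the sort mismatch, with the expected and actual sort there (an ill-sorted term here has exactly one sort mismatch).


well-sorted; sort = A

        (m) : B
      (h (m)) : B
    (h (h (m))) : B
    (m) : B
  (f (h (h (m))) (m)) : A
        (m) : B
      (h (m)) : B
    (h (h (m))) : B
  (h (h (h (m)))) : B
(t (f (h (h (m))) (m)) (h (h (h (m))))) : A


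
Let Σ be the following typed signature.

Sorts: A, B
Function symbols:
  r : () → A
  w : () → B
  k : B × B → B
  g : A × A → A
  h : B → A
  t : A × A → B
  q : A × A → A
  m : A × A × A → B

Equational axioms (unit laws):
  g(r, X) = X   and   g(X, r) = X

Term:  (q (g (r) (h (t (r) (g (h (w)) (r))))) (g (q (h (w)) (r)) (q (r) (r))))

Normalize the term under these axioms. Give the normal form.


1. (q (g (r) (h (t (r) (g (h (w)) (r))))) (g (q (h (w)) (r)) (q (r) (r))))  →  (q (h (t (r) (g (h (w)) (r)))) (g (q (h (w)) (r)) (q (r) (r))))
2. (q (h (t (r) (g (h (w)) (r)))) (g (q (h (w)) (r)) (q (r) (r))))  →  (q (h (t (r) (h (w)))) (g (q (h (w)) (r)) (q (r) (r))))

normal form = (q (h (t (r) (h (w)))) (g (q (h (w)) (r)) (q (r) (r))))


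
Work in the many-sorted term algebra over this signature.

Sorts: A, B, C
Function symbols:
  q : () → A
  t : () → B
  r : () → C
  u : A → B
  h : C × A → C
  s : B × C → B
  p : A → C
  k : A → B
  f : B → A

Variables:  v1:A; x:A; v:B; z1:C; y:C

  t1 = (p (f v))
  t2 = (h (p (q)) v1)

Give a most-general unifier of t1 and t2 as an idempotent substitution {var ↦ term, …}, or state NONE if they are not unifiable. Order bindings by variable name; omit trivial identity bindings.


head clash or occurs-check failure — not unifiable

NONE (not unifiable)


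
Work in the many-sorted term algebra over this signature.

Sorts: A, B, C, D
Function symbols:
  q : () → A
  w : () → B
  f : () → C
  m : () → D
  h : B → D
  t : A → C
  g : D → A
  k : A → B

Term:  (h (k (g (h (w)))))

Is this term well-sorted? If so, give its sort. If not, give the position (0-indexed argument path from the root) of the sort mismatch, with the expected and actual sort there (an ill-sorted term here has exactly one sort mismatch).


        (w) : B
      (h (w)) : D
    (g (h (w))) : A
  (k (g (h (w)))) : B
(h (k (g (h (w))))) : D

well-sorted; sort = D


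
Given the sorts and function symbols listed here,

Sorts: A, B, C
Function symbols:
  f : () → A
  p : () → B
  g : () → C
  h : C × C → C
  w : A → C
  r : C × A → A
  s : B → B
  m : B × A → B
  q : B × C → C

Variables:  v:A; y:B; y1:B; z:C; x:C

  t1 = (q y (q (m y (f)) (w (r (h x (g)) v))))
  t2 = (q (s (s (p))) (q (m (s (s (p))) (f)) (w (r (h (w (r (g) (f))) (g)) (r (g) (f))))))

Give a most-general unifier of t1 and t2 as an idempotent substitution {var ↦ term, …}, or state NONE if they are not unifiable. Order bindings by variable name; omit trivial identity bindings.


{v ↦ (r (g) (f)), x ↦ (w (r (g) (f))), y ↦ (s (s (p)))}


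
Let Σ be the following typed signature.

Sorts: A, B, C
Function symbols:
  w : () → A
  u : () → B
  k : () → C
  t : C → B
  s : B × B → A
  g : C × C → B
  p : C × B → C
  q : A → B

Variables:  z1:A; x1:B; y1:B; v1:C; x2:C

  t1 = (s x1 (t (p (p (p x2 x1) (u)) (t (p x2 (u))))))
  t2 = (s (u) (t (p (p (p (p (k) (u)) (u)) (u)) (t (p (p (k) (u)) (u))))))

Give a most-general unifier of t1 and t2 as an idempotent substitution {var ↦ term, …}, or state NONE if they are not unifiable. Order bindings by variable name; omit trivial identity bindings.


{x1 ↦ (u), x2 ↦ (p (k) (u))}


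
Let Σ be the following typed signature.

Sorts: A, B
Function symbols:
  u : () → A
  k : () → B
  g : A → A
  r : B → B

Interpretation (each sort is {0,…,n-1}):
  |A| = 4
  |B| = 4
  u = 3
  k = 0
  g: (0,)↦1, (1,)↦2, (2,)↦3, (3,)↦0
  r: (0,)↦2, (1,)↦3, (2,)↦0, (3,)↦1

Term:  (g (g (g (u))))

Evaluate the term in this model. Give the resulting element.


  u = 3
  (g (u)) = g(3,) = 0
  (g (g (u))) = g(0,) = 1
  (g (g (g (u)))) = g(1,) = 2

value = 2
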